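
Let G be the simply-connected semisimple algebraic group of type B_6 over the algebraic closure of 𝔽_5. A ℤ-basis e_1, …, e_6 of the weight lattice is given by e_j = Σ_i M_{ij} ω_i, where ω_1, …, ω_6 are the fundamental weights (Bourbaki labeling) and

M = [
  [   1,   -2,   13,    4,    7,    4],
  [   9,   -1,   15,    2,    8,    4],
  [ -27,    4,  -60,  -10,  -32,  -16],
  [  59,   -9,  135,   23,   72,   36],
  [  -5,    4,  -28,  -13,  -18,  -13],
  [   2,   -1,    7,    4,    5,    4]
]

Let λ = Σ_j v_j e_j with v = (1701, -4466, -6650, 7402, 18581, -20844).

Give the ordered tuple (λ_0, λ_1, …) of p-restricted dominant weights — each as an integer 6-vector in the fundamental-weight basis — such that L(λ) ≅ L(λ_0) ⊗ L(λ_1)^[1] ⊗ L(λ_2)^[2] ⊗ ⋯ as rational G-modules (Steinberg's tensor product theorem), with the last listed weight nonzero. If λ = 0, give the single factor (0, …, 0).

((2, 1, 1, 2, 4, 0), (1, 0, 0, 4, 3, 1), (4, 4, 4, 4, 4, 3), (3, 0, 0, 3, 0, 3))

Compute c_i = Σ_j M_{ij} v_j with v = (1701, -4466, -6650, 7402, 18581, -20844):
  c_1 = 1·1701 + (-2)·(-4466) + (13)·(-6650) + 4·7402 + 7·18581 + (4)·(-20844) = 482
  c_2 = 9·1701 + (-1)·(-4466) + (15)·(-6650) + 2·7402 + 8·18581 + (4)·(-20844) = 101
  c_3 = (-27)·(1701) + (4)·(-4466) + (-60)·(-6650) + (-10)·(7402) + (-32)·(18581) + (-16)·(-20844) = 101
  c_4 = 59·1701 + (-9)·(-4466) + (135)·(-6650) + 23·7402 + 72·18581 + (36)·(-20844) = 497
  c_5 = (-5)·(1701) + (4)·(-4466) + (-28)·(-6650) + (-13)·(7402) + (-18)·(18581) + (-13)·(-20844) = 119
  c_6 = 2·1701 + (-1)·(-4466) + (7)·(-6650) + 4·7402 + 5·18581 + (4)·(-20844) = 455
Writing each c_i in base p = 5:
  c_1 = 482 = 2·5^0 + 1·5^1 + 4·5^2 + 3·5^3
  c_2 = 101 = 1·5^0 + 0·5^1 + 4·5^2
  c_3 = 101 = 1·5^0 + 0·5^1 + 4·5^2
  c_4 = 497 = 2·5^0 + 4·5^1 + 4·5^2 + 3·5^3
  c_5 = 119 = 4·5^0 + 3·5^1 + 4·5^2
  c_6 = 455 = 0·5^0 + 1·5^1 + 3·5^2 + 3·5^3
λ_0 = (2, 1, 1, 2, 4, 0)
λ_1 = (1, 0, 0, 4, 3, 1)
λ_2 = (4, 4, 4, 4, 4, 3)
λ_3 = (3, 0, 0, 3, 0, 3)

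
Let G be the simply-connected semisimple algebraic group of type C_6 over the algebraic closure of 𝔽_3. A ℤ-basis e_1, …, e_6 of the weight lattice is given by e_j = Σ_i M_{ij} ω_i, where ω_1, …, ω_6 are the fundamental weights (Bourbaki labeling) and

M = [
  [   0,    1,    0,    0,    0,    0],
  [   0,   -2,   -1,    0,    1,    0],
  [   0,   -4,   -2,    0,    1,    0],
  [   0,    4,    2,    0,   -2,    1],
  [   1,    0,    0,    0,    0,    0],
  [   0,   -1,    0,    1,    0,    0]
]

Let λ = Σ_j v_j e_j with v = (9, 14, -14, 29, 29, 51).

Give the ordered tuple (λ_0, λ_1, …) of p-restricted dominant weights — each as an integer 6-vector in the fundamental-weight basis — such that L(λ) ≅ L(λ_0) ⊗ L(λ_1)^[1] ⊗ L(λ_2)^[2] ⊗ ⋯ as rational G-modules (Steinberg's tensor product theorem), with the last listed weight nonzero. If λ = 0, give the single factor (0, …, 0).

((2, 0, 1, 0, 0, 0), (1, 2, 0, 1, 0, 2), (1, 1, 0, 2, 1, 1))

Change of basis e → ω: c = M·v where v = (9, 14, -14, 29, 29, 51):
  c_1 = 0·9 + 1·14 + (0)·(-14) + 0·29 + 0·29 + 0·51 = 14
  c_2 = 0·9 + (-2)·(14) + (-1)·(-14) + 0·29 + 1·29 + 0·51 = 15
  c_3 = 0·9 + (-4)·(14) + (-2)·(-14) + 0·29 + 1·29 + 0·51 = 1
  c_4 = 0·9 + 4·14 + (2)·(-14) + 0·29 + (-2)·(29) + 1·51 = 21
  c_5 = 1·9 + 0·14 + (0)·(-14) + 0·29 + 0·29 + 0·51 = 9
  c_6 = 0·9 + (-1)·(14) + (0)·(-14) + 1·29 + 0·29 + 0·51 = 15
p = 3; digits c_i = Σ_j d_{ij}·3^j, 0 ≤ d_{ij} < 3:
  c_1 = 14 = 2·3^0 + 1·3^1 + 1·3^2
  c_2 = 15 = 0·3^0 + 2·3^1 + 1·3^2
  c_3 = 1 = 1·3^0
  c_4 = 21 = 0·3^0 + 1·3^1 + 2·3^2
  c_5 = 9 = 0·3^0 + 0·3^1 + 1·3^2
  c_6 = 15 = 0·3^0 + 2·3^1 + 1·3^2
Factor λ_0 = (2, 0, 1, 0, 0, 0)
Factor λ_1 = (1, 2, 0, 1, 0, 2)
Factor λ_2 = (1, 1, 0, 2, 1, 1)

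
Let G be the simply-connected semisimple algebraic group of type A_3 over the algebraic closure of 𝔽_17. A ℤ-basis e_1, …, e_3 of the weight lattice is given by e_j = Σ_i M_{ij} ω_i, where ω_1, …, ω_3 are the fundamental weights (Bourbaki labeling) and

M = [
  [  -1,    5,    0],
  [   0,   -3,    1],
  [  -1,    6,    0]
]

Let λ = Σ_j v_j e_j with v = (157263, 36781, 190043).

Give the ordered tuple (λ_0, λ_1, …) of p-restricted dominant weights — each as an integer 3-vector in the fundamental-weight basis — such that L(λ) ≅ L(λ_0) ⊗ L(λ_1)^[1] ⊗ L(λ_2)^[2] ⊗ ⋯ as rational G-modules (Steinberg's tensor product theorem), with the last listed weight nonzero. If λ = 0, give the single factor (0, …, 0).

Converting to the ω-basis (c_i = row i of M dotted with v = (157263, 36781, 190043)):
  c_1 = (-1)·(157263) + (5)·(36781) + (0)·(190043) = 26642
  c_2 = (0)·(157263) + (-3)·(36781) + (1)·(190043) = 79700
  c_3 = (-1)·(157263) + (6)·(36781) + (0)·(190043) = 63423
Base-17 expansion of each c_i:
  c_1 = 26642 = 3·17^0 + 3·17^1 + 7·17^2 + 5·17^3
  c_2 = 79700 = 4·17^0 + 13·17^1 + 3·17^2 + 16·17^3
  c_3 = 63423 = 13·17^0 + 7·17^1 + 15·17^2 + 12·17^3
λ_0 = (3, 4, 13)
λ_1 = (3, 13, 7)
λ_2 = (7, 3, 15)
λ_3 = (5, 16, 12)

((3, 4, 13), (3, 13, 7), (7, 3, 15), (5, 16, 12))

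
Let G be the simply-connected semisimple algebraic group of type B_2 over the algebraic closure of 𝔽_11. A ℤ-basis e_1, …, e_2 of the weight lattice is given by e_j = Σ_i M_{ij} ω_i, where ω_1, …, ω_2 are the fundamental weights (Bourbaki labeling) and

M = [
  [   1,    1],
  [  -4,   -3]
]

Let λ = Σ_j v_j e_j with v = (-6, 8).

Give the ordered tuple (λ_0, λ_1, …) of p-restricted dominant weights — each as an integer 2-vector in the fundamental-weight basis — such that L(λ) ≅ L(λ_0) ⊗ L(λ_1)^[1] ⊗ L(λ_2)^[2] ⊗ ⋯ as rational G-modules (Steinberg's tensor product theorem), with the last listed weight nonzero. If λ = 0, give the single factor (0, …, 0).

((2, 0),)

Compute c_i = Σ_j M_{ij} v_j with v = (-6, 8):
  c_1 = 1*-6 + 1*8 = 2
  c_2 = -4*-6 + -3*8 = 0
Base-11 expansion of each c_i:
  c_1 = 2 = 2·11^0
  c_2 = 0
λ_0 = (2, 0)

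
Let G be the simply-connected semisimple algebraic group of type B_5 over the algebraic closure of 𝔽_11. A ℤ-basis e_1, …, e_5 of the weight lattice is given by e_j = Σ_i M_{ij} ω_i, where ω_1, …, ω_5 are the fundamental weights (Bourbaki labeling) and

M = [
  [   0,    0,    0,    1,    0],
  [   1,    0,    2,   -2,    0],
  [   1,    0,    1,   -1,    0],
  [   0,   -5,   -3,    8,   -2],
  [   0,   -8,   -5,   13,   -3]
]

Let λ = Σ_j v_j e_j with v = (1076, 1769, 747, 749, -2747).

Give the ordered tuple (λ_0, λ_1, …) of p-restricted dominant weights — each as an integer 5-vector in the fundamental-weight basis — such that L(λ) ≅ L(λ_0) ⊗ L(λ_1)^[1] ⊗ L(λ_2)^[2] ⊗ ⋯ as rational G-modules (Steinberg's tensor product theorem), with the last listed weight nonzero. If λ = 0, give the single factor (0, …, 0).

((1, 5, 7, 4, 3), (2, 9, 9, 3, 8), (6, 8, 8, 3, 0))

In the fundamental-weight basis, λ has coordinates c = M·v (v = (1076, 1769, 747, 749, -2747)):
  c_1 = 0·1076 + 0·1769 + 0·747 + 1·749 + (0)·(-2747) = 749
  c_2 = 1·1076 + 0·1769 + 2·747 + (-2)·(749) + (0)·(-2747) = 1072
  c_3 = 1·1076 + 0·1769 + 1·747 + (-1)·(749) + (0)·(-2747) = 1074
  c_4 = 0·1076 + (-5)·(1769) + (-3)·(747) + 8·749 + (-2)·(-2747) = 400
  c_5 = 0·1076 + (-8)·(1769) + (-5)·(747) + 13·749 + (-3)·(-2747) = 91
p = 11; digits c_i = Σ_j d_{ij}·11^j, 0 ≤ d_{ij} < 11:
  c_1 = 749 = 1·11^0 + 2·11^1 + 6·11^2
  c_2 = 1072 = 5·11^0 + 9·11^1 + 8·11^2
  c_3 = 1074 = 7·11^0 + 9·11^1 + 8·11^2
  c_4 = 400 = 4·11^0 + 3·11^1 + 3·11^2
  c_5 = 91 = 3·11^0 + 8·11^1
Factor λ_0 = (1, 5, 7, 4, 3)
Factor λ_1 = (2, 9, 9, 3, 8)
Factor λ_2 = (6, 8, 8, 3, 0)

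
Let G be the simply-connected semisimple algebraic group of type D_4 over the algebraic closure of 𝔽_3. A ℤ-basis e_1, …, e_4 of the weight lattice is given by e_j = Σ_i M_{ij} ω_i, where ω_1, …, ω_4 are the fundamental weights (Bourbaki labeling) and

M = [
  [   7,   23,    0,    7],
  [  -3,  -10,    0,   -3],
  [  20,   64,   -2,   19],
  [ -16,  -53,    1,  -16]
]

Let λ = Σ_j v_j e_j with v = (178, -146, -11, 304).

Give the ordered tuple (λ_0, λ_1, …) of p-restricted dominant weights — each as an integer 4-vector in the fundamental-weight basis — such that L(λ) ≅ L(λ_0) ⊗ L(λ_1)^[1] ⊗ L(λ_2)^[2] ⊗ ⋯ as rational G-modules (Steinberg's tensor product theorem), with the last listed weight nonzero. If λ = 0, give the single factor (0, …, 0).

((1, 2, 2, 0), (2, 1, 1, 2), (1, 1, 1, 1))

Converting to the ω-basis (c_i = row i of M dotted with v = (178, -146, -11, 304)):
  c_1 = (7)·(178) + (23)·(-146) + (0)·(-11) + (7)·(304) = 16
  c_2 = (-3)·(178) + (-10)·(-146) + (0)·(-11) + (-3)·(304) = 14
  c_3 = (20)·(178) + (64)·(-146) + (-2)·(-11) + (19)·(304) = 14
  c_4 = (-16)·(178) + (-53)·(-146) + (1)·(-11) + (-16)·(304) = 15
Expand coordinatewise in base 3:
  c_1 = 16 = 1·3^0 + 2·3^1 + 1·3^2
  c_2 = 14 = 2·3^0 + 1·3^1 + 1·3^2
  c_3 = 14 = 2·3^0 + 1·3^1 + 1·3^2
  c_4 = 15 = 0·3^0 + 2·3^1 + 1·3^2
Factor λ_0 = (1, 2, 2, 0)
Factor λ_1 = (2, 1, 1, 2)
Factor λ_2 = (1, 1, 1, 1)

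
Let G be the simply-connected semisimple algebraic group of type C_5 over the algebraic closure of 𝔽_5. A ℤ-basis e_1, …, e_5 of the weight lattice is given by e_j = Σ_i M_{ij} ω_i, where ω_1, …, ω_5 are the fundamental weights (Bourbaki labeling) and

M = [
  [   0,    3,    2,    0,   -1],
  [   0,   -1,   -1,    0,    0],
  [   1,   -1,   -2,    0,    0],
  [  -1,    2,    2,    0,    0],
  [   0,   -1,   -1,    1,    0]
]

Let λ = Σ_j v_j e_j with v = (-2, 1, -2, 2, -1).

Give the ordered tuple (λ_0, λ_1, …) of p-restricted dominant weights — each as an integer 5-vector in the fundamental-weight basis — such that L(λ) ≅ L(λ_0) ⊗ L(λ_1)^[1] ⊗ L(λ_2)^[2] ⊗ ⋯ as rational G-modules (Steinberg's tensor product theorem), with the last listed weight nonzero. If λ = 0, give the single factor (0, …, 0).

((0, 1, 1, 0, 3),)

Compute c_i = Σ_j M_{ij} v_j with v = (-2, 1, -2, 2, -1):
  c_1 = (0)·(-2) + (3)·(1) + (2)·(-2) + (0)·(2) + (-1)·(-1) = 0
  c_2 = (0)·(-2) + (-1)·(1) + (-1)·(-2) + (0)·(2) + (0)·(-1) = 1
  c_3 = (1)·(-2) + (-1)·(1) + (-2)·(-2) + (0)·(2) + (0)·(-1) = 1
  c_4 = (-1)·(-2) + (2)·(1) + (2)·(-2) + (0)·(2) + (0)·(-1) = 0
  c_5 = (0)·(-2) + (-1)·(1) + (-1)·(-2) + (1)·(2) + (0)·(-1) = 3
Writing each c_i in base p = 5:
  c_1 = 0
  c_2 = 1 = 1·5^0
  c_3 = 1 = 1·5^0
  c_4 = 0
  c_5 = 3 = 3·5^0
λ_0 = (0, 1, 1, 0, 3)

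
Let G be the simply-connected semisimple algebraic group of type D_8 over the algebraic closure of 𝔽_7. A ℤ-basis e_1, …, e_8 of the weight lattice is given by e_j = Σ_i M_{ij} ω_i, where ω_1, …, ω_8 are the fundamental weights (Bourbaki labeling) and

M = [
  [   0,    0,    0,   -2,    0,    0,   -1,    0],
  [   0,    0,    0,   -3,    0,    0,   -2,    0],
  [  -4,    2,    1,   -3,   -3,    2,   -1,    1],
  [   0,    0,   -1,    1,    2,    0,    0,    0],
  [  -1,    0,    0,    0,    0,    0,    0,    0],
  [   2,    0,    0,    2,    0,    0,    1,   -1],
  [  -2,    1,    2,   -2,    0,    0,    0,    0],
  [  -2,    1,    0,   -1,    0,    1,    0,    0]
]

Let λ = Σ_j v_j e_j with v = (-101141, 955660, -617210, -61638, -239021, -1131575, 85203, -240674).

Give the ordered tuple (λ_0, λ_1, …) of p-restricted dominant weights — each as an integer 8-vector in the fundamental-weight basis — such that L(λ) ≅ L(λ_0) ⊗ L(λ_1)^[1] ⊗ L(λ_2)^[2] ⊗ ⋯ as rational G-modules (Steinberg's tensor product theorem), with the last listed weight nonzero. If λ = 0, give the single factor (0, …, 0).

Converting to the ω-basis (c_i = row i of M dotted with v = (-101141, 955660, -617210, -61638, -239021, -1131575, 85203, -240674)):
  c_1 = 0*-101141 + 0*955660 + 0*-617210 + -2*-61638 + 0*-239021 + 0*-1131575 + -1*85203 + 0*-240674 = 38073
  c_2 = 0*-101141 + 0*955660 + 0*-617210 + -3*-61638 + 0*-239021 + 0*-1131575 + -2*85203 + 0*-240674 = 14508
  c_3 = -4*-101141 + 2*955660 + 1*-617210 + -3*-61638 + -3*-239021 + 2*-1131575 + -1*85203 + 1*-240674 = 11624
  c_4 = 0*-101141 + 0*955660 + -1*-617210 + 1*-61638 + 2*-239021 + 0*-1131575 + 0*85203 + 0*-240674 = 77530
  c_5 = -1*-101141 + 0*955660 + 0*-617210 + 0*-61638 + 0*-239021 + 0*-1131575 + 0*85203 + 0*-240674 = 101141
  c_6 = 2*-101141 + 0*955660 + 0*-617210 + 2*-61638 + 0*-239021 + 0*-1131575 + 1*85203 + -1*-240674 = 319
  c_7 = -2*-101141 + 1*955660 + 2*-617210 + -2*-61638 + 0*-239021 + 0*-1131575 + 0*85203 + 0*-240674 = 46798
  c_8 = -2*-101141 + 1*955660 + 0*-617210 + -1*-61638 + 0*-239021 + 1*-1131575 + 0*85203 + 0*-240674 = 88005
Base-7 expansion of each c_i:
  c_1 = 38073 = 0·7^0 + 0·7^1 + 0·7^2 + 6·7^3 + 1·7^4 + 2·7^5
  c_2 = 14508 = 4·7^0 + 0·7^1 + 2·7^2 + 0·7^3 + 6·7^4
  c_3 = 11624 = 4·7^0 + 1·7^1 + 6·7^2 + 5·7^3 + 4·7^4
  c_4 = 77530 = 5·7^0 + 1·7^1 + 0·7^2 + 2·7^3 + 4·7^4 + 4·7^5
  c_5 = 101141 = 5·7^0 + 0·7^1 + 6·7^2 + 0·7^3 + 0·7^4 + 6·7^5
  c_6 = 319 = 4·7^0 + 3·7^1 + 6·7^2
  c_7 = 46798 = 3·7^0 + 0·7^1 + 3·7^2 + 3·7^3 + 5·7^4 + 2·7^5
  c_8 = 88005 = 1·7^0 + 0·7^1 + 4·7^2 + 4·7^3 + 1·7^4 + 5·7^5
λ_0 = (0, 4, 4, 5, 5, 4, 3, 1)
λ_1 = (0, 0, 1, 1, 0, 3, 0, 0)
λ_2 = (0, 2, 6, 0, 6, 6, 3, 4)
λ_3 = (6, 0, 5, 2, 0, 0, 3, 4)
λ_4 = (1, 6, 4, 4, 0, 0, 5, 1)
λ_5 = (2, 0, 0, 4, 6, 0, 2, 5)

((0, 4, 4, 5, 5, 4, 3, 1), (0, 0, 1, 1, 0, 3, 0, 0), (0, 2, 6, 0, 6, 6, 3, 4), (6, 0, 5, 2, 0, 0, 3, 4), (1, 6, 4, 4, 0, 0, 5, 1), (2, 0, 0, 4, 6, 0, 2, 5))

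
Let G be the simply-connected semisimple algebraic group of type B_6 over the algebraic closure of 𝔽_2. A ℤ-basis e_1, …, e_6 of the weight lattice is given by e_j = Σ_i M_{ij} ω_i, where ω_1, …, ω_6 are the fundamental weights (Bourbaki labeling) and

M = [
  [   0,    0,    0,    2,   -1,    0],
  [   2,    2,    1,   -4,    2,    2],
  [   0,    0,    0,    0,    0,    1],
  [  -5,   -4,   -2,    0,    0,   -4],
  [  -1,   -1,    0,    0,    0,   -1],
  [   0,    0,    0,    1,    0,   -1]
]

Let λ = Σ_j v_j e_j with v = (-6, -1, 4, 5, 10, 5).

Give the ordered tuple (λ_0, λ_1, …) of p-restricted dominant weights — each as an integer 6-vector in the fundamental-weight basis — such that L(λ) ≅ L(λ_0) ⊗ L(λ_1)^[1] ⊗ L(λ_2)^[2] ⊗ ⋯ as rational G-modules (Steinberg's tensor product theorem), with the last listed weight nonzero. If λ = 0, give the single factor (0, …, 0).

In the fundamental-weight basis, λ has coordinates c = M·v (v = (-6, -1, 4, 5, 10, 5)):
  c_1 = (0)·(-6) + (0)·(-1) + 0·4 + 2·5 + (-1)·(10) + 0·5 = 0
  c_2 = (2)·(-6) + (2)·(-1) + 1·4 + (-4)·(5) + 2·10 + 2·5 = 0
  c_3 = (0)·(-6) + (0)·(-1) + 0·4 + 0·5 + 0·10 + 1·5 = 5
  c_4 = (-5)·(-6) + (-4)·(-1) + (-2)·(4) + 0·5 + 0·10 + (-4)·(5) = 6
  c_5 = (-1)·(-6) + (-1)·(-1) + 0·4 + 0·5 + 0·10 + (-1)·(5) = 2
  c_6 = (0)·(-6) + (0)·(-1) + 0·4 + 1·5 + 0·10 + (-1)·(5) = 0
p = 2; digits c_i = Σ_j d_{ij}·2^j, 0 ≤ d_{ij} < 2:
  c_1 = 0
  c_2 = 0
  c_3 = 5 = 1·2^0 + 0·2^1 + 1·2^2
  c_4 = 6 = 0·2^0 + 1·2^1 + 1·2^2
  c_5 = 2 = 0·2^0 + 1·2^1
  c_6 = 0
p-restricted factor λ_0 = (0, 0, 1, 0, 0, 0)
p-restricted factor λ_1 = (0, 0, 0, 1, 1, 0)
p-restricted factor λ_2 = (0, 0, 1, 1, 0, 0)

((0, 0, 1, 0, 0, 0), (0, 0, 0, 1, 1, 0), (0, 0, 1, 1, 0, 0))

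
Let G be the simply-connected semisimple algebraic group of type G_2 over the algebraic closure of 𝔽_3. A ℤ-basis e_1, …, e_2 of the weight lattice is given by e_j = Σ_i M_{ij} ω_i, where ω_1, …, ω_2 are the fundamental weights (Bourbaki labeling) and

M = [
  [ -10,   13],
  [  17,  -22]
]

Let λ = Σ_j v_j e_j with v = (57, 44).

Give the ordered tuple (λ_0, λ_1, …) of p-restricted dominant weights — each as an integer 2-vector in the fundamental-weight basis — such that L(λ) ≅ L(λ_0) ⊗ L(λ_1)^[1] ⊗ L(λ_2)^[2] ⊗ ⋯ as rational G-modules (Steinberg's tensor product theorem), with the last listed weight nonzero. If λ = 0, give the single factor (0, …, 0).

((2, 1),)

ω-coordinates c = M·v, v = (57, 44):
  c_1 = (-10)·(57) + (13)·(44) = 2
  c_2 = (17)·(57) + (-22)·(44) = 1
Base-3 expansion of each c_i:
  c_1 = 2 = 2·3^0
  c_2 = 1 = 1·3^0
λ_0 = (2, 1)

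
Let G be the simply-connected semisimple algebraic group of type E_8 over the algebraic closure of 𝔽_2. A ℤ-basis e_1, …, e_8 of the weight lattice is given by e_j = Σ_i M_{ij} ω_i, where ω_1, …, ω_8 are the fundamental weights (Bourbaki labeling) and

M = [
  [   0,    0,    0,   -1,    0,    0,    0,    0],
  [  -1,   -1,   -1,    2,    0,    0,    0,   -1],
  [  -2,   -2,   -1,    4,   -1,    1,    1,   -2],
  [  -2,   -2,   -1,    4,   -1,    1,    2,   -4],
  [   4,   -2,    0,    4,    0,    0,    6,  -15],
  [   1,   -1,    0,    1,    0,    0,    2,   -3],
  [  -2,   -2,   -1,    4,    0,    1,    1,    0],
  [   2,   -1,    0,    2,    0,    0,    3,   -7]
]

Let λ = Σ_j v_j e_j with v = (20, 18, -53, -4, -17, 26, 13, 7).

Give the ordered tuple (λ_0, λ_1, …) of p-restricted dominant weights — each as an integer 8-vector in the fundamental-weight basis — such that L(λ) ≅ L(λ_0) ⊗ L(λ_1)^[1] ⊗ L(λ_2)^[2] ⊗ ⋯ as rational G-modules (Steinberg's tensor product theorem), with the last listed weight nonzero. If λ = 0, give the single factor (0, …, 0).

Compute c_i = Σ_j M_{ij} v_j with v = (20, 18, -53, -4, -17, 26, 13, 7):
  c_1 = 0·20 + 0·18 + (0)·(-53) + (-1)·(-4) + (0)·(-17) + 0·26 + 0·13 + 0·7 = 4
  c_2 = (-1)·(20) + (-1)·(18) + (-1)·(-53) + (2)·(-4) + (0)·(-17) + 0·26 + 0·13 + (-1)·(7) = 0
  c_3 = (-2)·(20) + (-2)·(18) + (-1)·(-53) + (4)·(-4) + (-1)·(-17) + 1·26 + 1·13 + (-2)·(7) = 3
  c_4 = (-2)·(20) + (-2)·(18) + (-1)·(-53) + (4)·(-4) + (-1)·(-17) + 1·26 + 2·13 + (-4)·(7) = 2
  c_5 = 4·20 + (-2)·(18) + (0)·(-53) + (4)·(-4) + (0)·(-17) + 0·26 + 6·13 + (-15)·(7) = 1
  c_6 = 1·20 + (-1)·(18) + (0)·(-53) + (1)·(-4) + (0)·(-17) + 0·26 + 2·13 + (-3)·(7) = 3
  c_7 = (-2)·(20) + (-2)·(18) + (-1)·(-53) + (4)·(-4) + (0)·(-17) + 1·26 + 1·13 + 0·7 = 0
  c_8 = 2·20 + (-1)·(18) + (0)·(-53) + (2)·(-4) + (0)·(-17) + 0·26 + 3·13 + (-7)·(7) = 4
Writing each c_i in base p = 2:
  c_1 = 4 = 0·2^0 + 0·2^1 + 1·2^2
  c_2 = 0
  c_3 = 3 = 1·2^0 + 1·2^1
  c_4 = 2 = 0·2^0 + 1·2^1
  c_5 = 1 = 1·2^0
  c_6 = 3 = 1·2^0 + 1·2^1
  c_7 = 0
  c_8 = 4 = 0·2^0 + 0·2^1 + 1·2^2
p-restricted factor λ_0 = (0, 0, 1, 0, 1, 1, 0, 0)
p-restricted factor λ_1 = (0, 0, 1, 1, 0, 1, 0, 0)
p-restricted factor λ_2 = (1, 0, 0, 0, 0, 0, 0, 1)

((0, 0, 1, 0, 1, 1, 0, 0), (0, 0, 1, 1, 0, 1, 0, 0), (1, 0, 0, 0, 0, 0, 0, 1))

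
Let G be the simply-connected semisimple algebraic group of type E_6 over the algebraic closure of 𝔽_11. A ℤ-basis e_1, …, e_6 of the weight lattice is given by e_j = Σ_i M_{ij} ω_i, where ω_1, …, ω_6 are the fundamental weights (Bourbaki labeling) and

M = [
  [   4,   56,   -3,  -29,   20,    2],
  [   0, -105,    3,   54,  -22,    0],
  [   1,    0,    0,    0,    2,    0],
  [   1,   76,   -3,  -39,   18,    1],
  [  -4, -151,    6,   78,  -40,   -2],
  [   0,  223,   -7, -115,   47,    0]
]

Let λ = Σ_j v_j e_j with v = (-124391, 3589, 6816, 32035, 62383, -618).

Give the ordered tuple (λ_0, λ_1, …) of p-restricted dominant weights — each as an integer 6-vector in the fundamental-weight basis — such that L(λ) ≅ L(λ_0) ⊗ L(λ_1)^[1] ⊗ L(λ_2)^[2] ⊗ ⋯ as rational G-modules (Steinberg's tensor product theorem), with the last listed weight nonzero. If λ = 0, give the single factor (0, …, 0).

In the fundamental-weight basis, λ has coordinates c = M·v (v = (-124391, 3589, 6816, 32035, 62383, -618)):
  c_1 = (4)·(-124391) + (56)·(3589) + (-3)·(6816) + (-29)·(32035) + (20)·(62383) + (2)·(-618) = 381
  c_2 = (0)·(-124391) + (-105)·(3589) + (3)·(6816) + (54)·(32035) + (-22)·(62383) + (0)·(-618) = 1067
  c_3 = (1)·(-124391) + (0)·(3589) + (0)·(6816) + (0)·(32035) + (2)·(62383) + (0)·(-618) = 375
  c_4 = (1)·(-124391) + (76)·(3589) + (-3)·(6816) + (-39)·(32035) + (18)·(62383) + (1)·(-618) = 836
  c_5 = (-4)·(-124391) + (-151)·(3589) + (6)·(6816) + (78)·(32035) + (-40)·(62383) + (-2)·(-618) = 1167
  c_6 = (0)·(-124391) + (223)·(3589) + (-7)·(6816) + (-115)·(32035) + (47)·(62383) + (0)·(-618) = 611
p = 11; digits c_i = Σ_j d_{ij}·11^j, 0 ≤ d_{ij} < 11:
  c_1 = 381 = 7·11^0 + 1·11^1 + 3·11^2
  c_2 = 1067 = 0·11^0 + 9·11^1 + 8·11^2
  c_3 = 375 = 1·11^0 + 1·11^1 + 3·11^2
  c_4 = 836 = 0·11^0 + 10·11^1 + 6·11^2
  c_5 = 1167 = 1·11^0 + 7·11^1 + 9·11^2
  c_6 = 611 = 6·11^0 + 0·11^1 + 5·11^2
Factor λ_0 = (7, 0, 1, 0, 1, 6)
Factor λ_1 = (1, 9, 1, 10, 7, 0)
Factor λ_2 = (3, 8, 3, 6, 9, 5)

((7, 0, 1, 0, 1, 6), (1, 9, 1, 10, 7, 0), (3, 8, 3, 6, 9, 5))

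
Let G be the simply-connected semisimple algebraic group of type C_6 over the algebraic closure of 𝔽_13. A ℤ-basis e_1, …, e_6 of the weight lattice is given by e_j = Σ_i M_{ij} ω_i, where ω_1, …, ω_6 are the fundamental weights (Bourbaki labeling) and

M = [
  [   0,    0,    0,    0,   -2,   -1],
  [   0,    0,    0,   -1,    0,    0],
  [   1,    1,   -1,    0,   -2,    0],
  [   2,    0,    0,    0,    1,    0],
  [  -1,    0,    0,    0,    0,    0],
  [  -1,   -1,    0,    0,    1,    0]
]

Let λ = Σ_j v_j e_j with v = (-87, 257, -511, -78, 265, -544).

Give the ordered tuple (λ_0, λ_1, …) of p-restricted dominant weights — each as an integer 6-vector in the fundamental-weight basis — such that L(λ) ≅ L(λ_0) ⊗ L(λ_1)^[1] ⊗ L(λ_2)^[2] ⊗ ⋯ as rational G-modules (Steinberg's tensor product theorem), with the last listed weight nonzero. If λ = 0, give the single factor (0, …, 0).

Change of basis e → ω: c = M·v where v = (-87, 257, -511, -78, 265, -544):
  c_1 = (0)·(-87) + (0)·(257) + (0)·(-511) + (0)·(-78) + (-2)·(265) + (-1)·(-544) = 14
  c_2 = (0)·(-87) + (0)·(257) + (0)·(-511) + (-1)·(-78) + (0)·(265) + (0)·(-544) = 78
  c_3 = (1)·(-87) + (1)·(257) + (-1)·(-511) + (0)·(-78) + (-2)·(265) + (0)·(-544) = 151
  c_4 = (2)·(-87) + (0)·(257) + (0)·(-511) + (0)·(-78) + (1)·(265) + (0)·(-544) = 91
  c_5 = (-1)·(-87) + (0)·(257) + (0)·(-511) + (0)·(-78) + (0)·(265) + (0)·(-544) = 87
  c_6 = (-1)·(-87) + (-1)·(257) + (0)·(-511) + (0)·(-78) + (1)·(265) + (0)·(-544) = 95
Writing each c_i in base p = 13:
  c_1 = 14 = 1·13^0 + 1·13^1
  c_2 = 78 = 0·13^0 + 6·13^1
  c_3 = 151 = 8·13^0 + 11·13^1
  c_4 = 91 = 0·13^0 + 7·13^1
  c_5 = 87 = 9·13^0 + 6·13^1
  c_6 = 95 = 4·13^0 + 7·13^1
Factor λ_0 = (1, 0, 8, 0, 9, 4)
Factor λ_1 = (1, 6, 11, 7, 6, 7)

((1, 0, 8, 0, 9, 4), (1, 6, 11, 7, 6, 7))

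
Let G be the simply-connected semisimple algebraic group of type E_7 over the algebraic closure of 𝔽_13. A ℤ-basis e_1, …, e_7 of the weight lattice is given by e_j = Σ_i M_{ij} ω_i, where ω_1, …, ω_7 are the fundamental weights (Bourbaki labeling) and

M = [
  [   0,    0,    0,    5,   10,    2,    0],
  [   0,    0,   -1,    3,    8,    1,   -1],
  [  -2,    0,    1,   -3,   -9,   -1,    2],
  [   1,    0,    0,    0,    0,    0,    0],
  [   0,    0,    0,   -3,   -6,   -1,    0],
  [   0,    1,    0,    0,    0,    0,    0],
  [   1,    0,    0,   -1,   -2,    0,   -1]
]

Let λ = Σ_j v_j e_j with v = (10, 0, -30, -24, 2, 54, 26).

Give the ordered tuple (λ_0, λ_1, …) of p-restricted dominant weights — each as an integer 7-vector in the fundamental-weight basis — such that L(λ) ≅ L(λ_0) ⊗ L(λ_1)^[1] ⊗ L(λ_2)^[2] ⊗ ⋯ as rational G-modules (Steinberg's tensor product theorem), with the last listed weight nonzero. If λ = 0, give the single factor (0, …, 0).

((8, 2, 2, 10, 6, 0, 4),)

In the fundamental-weight basis, λ has coordinates c = M·v (v = (10, 0, -30, -24, 2, 54, 26)):
  c_1 = 0*10 + 0*0 + 0*-30 + 5*-24 + 10*2 + 2*54 + 0*26 = 8
  c_2 = 0*10 + 0*0 + -1*-30 + 3*-24 + 8*2 + 1*54 + -1*26 = 2
  c_3 = -2*10 + 0*0 + 1*-30 + -3*-24 + -9*2 + -1*54 + 2*26 = 2
  c_4 = 1*10 + 0*0 + 0*-30 + 0*-24 + 0*2 + 0*54 + 0*26 = 10
  c_5 = 0*10 + 0*0 + 0*-30 + -3*-24 + -6*2 + -1*54 + 0*26 = 6
  c_6 = 0*10 + 1*0 + 0*-30 + 0*-24 + 0*2 + 0*54 + 0*26 = 0
  c_7 = 1*10 + 0*0 + 0*-30 + -1*-24 + -2*2 + 0*54 + -1*26 = 4
Expand coordinatewise in base 13:
  c_1 = 8 = 8·13^0
  c_2 = 2 = 2·13^0
  c_3 = 2 = 2·13^0
  c_4 = 10 = 10·13^0
  c_5 = 6 = 6·13^0
  c_6 = 0
  c_7 = 4 = 4·13^0
λ_0 = (8, 2, 2, 10, 6, 0, 4)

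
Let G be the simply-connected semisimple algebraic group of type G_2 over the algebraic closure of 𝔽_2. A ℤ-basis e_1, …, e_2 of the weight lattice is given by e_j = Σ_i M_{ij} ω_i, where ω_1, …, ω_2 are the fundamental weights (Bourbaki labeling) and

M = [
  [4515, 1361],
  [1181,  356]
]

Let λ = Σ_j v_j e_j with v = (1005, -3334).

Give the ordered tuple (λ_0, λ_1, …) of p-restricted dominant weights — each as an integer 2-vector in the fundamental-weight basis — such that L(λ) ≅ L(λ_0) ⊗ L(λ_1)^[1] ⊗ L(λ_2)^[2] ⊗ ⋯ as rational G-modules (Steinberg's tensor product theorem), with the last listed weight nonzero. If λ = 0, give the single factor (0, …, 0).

((1, 1),)

ω-coordinates c = M·v, v = (1005, -3334):
  c_1 = 4515·1005 + (1361)·(-3334) = 1
  c_2 = 1181·1005 + (356)·(-3334) = 1
Writing each c_i in base p = 2:
  c_1 = 1 = 1·2^0
  c_2 = 1 = 1·2^0
λ_0 = (1, 1)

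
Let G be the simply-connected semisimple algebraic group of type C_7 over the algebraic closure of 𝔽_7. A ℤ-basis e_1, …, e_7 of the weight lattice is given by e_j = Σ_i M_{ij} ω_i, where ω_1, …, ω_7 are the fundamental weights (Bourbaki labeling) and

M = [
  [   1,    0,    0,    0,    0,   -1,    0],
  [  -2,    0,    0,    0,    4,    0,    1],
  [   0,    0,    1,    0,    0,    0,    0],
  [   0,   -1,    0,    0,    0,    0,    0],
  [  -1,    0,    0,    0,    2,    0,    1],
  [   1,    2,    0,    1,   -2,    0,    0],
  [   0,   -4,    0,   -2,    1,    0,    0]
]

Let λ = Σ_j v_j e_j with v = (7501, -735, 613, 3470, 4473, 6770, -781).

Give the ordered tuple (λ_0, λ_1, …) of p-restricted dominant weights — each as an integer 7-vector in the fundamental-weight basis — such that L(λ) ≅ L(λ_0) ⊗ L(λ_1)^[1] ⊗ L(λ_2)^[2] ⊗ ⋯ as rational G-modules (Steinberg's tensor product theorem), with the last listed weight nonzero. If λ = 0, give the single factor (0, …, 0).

Converting to the ω-basis (c_i = row i of M dotted with v = (7501, -735, 613, 3470, 4473, 6770, -781)):
  c_1 = 1·7501 + (0)·(-735) + 0·613 + 0·3470 + 0·4473 + (-1)·(6770) + (0)·(-781) = 731
  c_2 = (-2)·(7501) + (0)·(-735) + 0·613 + 0·3470 + 4·4473 + 0·6770 + (1)·(-781) = 2109
  c_3 = 0·7501 + (0)·(-735) + 1·613 + 0·3470 + 0·4473 + 0·6770 + (0)·(-781) = 613
  c_4 = 0·7501 + (-1)·(-735) + 0·613 + 0·3470 + 0·4473 + 0·6770 + (0)·(-781) = 735
  c_5 = (-1)·(7501) + (0)·(-735) + 0·613 + 0·3470 + 2·4473 + 0·6770 + (1)·(-781) = 664
  c_6 = 1·7501 + (2)·(-735) + 0·613 + 1·3470 + (-2)·(4473) + 0·6770 + (0)·(-781) = 555
  c_7 = 0·7501 + (-4)·(-735) + 0·613 + (-2)·(3470) + 1·4473 + 0·6770 + (0)·(-781) = 473
Expand coordinatewise in base 7:
  c_1 = 731 = 3·7^0 + 6·7^1 + 0·7^2 + 2·7^3
  c_2 = 2109 = 2·7^0 + 0·7^1 + 1·7^2 + 6·7^3
  c_3 = 613 = 4·7^0 + 3·7^1 + 5·7^2 + 1·7^3
  c_4 = 735 = 0·7^0 + 0·7^1 + 1·7^2 + 2·7^3
  c_5 = 664 = 6·7^0 + 3·7^1 + 6·7^2 + 1·7^3
  c_6 = 555 = 2·7^0 + 2·7^1 + 4·7^2 + 1·7^3
  c_7 = 473 = 4·7^0 + 4·7^1 + 2·7^2 + 1·7^3
p-restricted factor λ_0 = (3, 2, 4, 0, 6, 2, 4)
p-restricted factor λ_1 = (6, 0, 3, 0, 3, 2, 4)
p-restricted factor λ_2 = (0, 1, 5, 1, 6, 4, 2)
p-restricted factor λ_3 = (2, 6, 1, 2, 1, 1, 1)

((3, 2, 4, 0, 6, 2, 4), (6, 0, 3, 0, 3, 2, 4), (0, 1, 5, 1, 6, 4, 2), (2, 6, 1, 2, 1, 1, 1))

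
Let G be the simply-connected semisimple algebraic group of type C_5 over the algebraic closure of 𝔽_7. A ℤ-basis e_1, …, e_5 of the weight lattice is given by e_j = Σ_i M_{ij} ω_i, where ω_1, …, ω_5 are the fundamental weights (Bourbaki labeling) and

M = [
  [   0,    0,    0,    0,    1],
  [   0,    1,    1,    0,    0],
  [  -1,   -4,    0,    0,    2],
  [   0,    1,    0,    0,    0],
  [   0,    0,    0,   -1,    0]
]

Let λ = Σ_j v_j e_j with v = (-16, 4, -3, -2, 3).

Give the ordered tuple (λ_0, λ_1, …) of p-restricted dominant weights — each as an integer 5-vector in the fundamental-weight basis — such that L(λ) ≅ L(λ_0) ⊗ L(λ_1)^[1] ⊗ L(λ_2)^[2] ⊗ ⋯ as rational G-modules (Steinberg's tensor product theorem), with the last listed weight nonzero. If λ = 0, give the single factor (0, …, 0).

((3, 1, 6, 4, 2),)

Change of basis e → ω: c = M·v where v = (-16, 4, -3, -2, 3):
  c_1 = (0)·(-16) + 0·4 + (0)·(-3) + (0)·(-2) + 1·3 = 3
  c_2 = (0)·(-16) + 1·4 + (1)·(-3) + (0)·(-2) + 0·3 = 1
  c_3 = (-1)·(-16) + (-4)·(4) + (0)·(-3) + (0)·(-2) + 2·3 = 6
  c_4 = (0)·(-16) + 1·4 + (0)·(-3) + (0)·(-2) + 0·3 = 4
  c_5 = (0)·(-16) + 0·4 + (0)·(-3) + (-1)·(-2) + 0·3 = 2
Writing each c_i in base p = 7:
  c_1 = 3 = 3·7^0
  c_2 = 1 = 1·7^0
  c_3 = 6 = 6·7^0
  c_4 = 4 = 4·7^0
  c_5 = 2 = 2·7^0
p-restricted factor λ_0 = (3, 1, 6, 4, 2)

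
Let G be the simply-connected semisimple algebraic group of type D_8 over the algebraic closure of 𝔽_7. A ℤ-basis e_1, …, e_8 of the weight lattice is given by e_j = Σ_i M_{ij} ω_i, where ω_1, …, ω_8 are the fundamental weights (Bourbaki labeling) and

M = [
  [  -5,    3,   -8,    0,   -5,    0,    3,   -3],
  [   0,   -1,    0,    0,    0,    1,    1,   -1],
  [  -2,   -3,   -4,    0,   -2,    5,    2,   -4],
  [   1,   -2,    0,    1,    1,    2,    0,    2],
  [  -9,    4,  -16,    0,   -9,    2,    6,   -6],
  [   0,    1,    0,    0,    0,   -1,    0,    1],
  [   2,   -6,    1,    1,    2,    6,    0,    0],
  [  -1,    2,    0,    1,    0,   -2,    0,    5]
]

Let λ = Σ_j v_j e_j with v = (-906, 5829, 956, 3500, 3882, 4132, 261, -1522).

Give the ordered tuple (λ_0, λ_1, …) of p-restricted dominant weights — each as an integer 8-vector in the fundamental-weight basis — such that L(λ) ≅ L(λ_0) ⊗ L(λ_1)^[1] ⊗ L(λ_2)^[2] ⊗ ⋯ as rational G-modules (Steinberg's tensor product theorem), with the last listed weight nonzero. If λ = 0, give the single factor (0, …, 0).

Compute c_i = Σ_j M_{ij} v_j with v = (-906, 5829, 956, 3500, 3882, 4132, 261, -1522):
  c_1 = -5*-906 + 3*5829 + -8*956 + 0*3500 + -5*3882 + 0*4132 + 3*261 + -3*-1522 = 308
  c_2 = 0*-906 + -1*5829 + 0*956 + 0*3500 + 0*3882 + 1*4132 + 1*261 + -1*-1522 = 86
  c_3 = -2*-906 + -3*5829 + -4*956 + 0*3500 + -2*3882 + 5*4132 + 2*261 + -4*-1522 = 7
  c_4 = 1*-906 + -2*5829 + 0*956 + 1*3500 + 1*3882 + 2*4132 + 0*261 + 2*-1522 = 38
  c_5 = -9*-906 + 4*5829 + -16*956 + 0*3500 + -9*3882 + 2*4132 + 6*261 + -6*-1522 = 198
  c_6 = 0*-906 + 1*5829 + 0*956 + 0*3500 + 0*3882 + -1*4132 + 0*261 + 1*-1522 = 175
  c_7 = 2*-906 + -6*5829 + 1*956 + 1*3500 + 2*3882 + 6*4132 + 0*261 + 0*-1522 = 226
  c_8 = -1*-906 + 2*5829 + 0*956 + 1*3500 + 0*3882 + -2*4132 + 0*261 + 5*-1522 = 190
Base-7 expansion of each c_i:
  c_1 = 308 = 0·7^0 + 2·7^1 + 6·7^2
  c_2 = 86 = 2·7^0 + 5·7^1 + 1·7^2
  c_3 = 7 = 0·7^0 + 1·7^1
  c_4 = 38 = 3·7^0 + 5·7^1
  c_5 = 198 = 2·7^0 + 0·7^1 + 4·7^2
  c_6 = 175 = 0·7^0 + 4·7^1 + 3·7^2
  c_7 = 226 = 2·7^0 + 4·7^1 + 4·7^2
  c_8 = 190 = 1·7^0 + 6·7^1 + 3·7^2
Factor λ_0 = (0, 2, 0, 3, 2, 0, 2, 1)
Factor λ_1 = (2, 5, 1, 5, 0, 4, 4, 6)
Factor λ_2 = (6, 1, 0, 0, 4, 3, 4, 3)

((0, 2, 0, 3, 2, 0, 2, 1), (2, 5, 1, 5, 0, 4, 4, 6), (6, 1, 0, 0, 4, 3, 4, 3))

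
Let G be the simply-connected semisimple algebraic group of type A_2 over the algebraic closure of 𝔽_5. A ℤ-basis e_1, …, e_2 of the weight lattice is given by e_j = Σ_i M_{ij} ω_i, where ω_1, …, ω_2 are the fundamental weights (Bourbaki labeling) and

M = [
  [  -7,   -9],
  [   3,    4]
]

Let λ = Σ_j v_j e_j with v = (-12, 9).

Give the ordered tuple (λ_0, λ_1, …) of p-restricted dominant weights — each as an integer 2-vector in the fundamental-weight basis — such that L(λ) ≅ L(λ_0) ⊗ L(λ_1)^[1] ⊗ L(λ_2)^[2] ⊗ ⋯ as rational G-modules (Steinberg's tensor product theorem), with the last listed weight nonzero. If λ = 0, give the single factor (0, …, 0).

Converting to the ω-basis (c_i = row i of M dotted with v = (-12, 9)):
  c_1 = -7*-12 + -9*9 = 3
  c_2 = 3*-12 + 4*9 = 0
Writing each c_i in base p = 5:
  c_1 = 3 = 3·5^0
  c_2 = 0
λ_0 = (3, 0)

((3, 0),)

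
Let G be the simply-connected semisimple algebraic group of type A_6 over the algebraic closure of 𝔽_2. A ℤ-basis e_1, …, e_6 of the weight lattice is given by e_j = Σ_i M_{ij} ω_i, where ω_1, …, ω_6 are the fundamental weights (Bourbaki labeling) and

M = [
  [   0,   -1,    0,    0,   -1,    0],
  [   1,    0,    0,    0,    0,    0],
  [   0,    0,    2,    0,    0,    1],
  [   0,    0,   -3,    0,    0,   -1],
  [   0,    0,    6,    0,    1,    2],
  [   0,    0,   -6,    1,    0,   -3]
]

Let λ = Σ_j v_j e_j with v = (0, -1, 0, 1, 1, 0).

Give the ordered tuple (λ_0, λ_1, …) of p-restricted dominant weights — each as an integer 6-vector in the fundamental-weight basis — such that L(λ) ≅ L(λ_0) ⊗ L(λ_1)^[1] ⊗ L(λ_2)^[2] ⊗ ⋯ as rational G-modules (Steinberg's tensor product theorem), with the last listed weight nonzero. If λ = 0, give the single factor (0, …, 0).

((0, 0, 0, 0, 1, 1),)

Compute c_i = Σ_j M_{ij} v_j with v = (0, -1, 0, 1, 1, 0):
  c_1 = 0·0 + (-1)·(-1) + 0·0 + 0·1 + (-1)·(1) + 0·0 = 0
  c_2 = 1·0 + (0)·(-1) + 0·0 + 0·1 + 0·1 + 0·0 = 0
  c_3 = 0·0 + (0)·(-1) + 2·0 + 0·1 + 0·1 + 1·0 = 0
  c_4 = 0·0 + (0)·(-1) + (-3)·(0) + 0·1 + 0·1 + (-1)·(0) = 0
  c_5 = 0·0 + (0)·(-1) + 6·0 + 0·1 + 1·1 + 2·0 = 1
  c_6 = 0·0 + (0)·(-1) + (-6)·(0) + 1·1 + 0·1 + (-3)·(0) = 1
Expand coordinatewise in base 2:
  c_1 = 0
  c_2 = 0
  c_3 = 0
  c_4 = 0
  c_5 = 1 = 1·2^0
  c_6 = 1 = 1·2^0
Factor λ_0 = (0, 0, 0, 0, 1, 1)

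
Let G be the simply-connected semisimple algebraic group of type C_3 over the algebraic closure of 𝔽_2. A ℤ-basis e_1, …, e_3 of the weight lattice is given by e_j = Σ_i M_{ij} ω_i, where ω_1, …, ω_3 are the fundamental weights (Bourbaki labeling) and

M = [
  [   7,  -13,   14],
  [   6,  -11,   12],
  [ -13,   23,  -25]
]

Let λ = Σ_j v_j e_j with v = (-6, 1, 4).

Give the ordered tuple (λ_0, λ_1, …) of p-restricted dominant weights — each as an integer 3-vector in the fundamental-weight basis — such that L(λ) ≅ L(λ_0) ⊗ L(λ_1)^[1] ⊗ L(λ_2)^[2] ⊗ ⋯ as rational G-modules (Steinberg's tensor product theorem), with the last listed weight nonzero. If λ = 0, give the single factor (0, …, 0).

((1, 1, 1),)

In the fundamental-weight basis, λ has coordinates c = M·v (v = (-6, 1, 4)):
  c_1 = (7)·(-6) + (-13)·(1) + 14·4 = 1
  c_2 = (6)·(-6) + (-11)·(1) + 12·4 = 1
  c_3 = (-13)·(-6) + 23·1 + (-25)·(4) = 1
Base-2 expansion of each c_i:
  c_1 = 1 = 1·2^0
  c_2 = 1 = 1·2^0
  c_3 = 1 = 1·2^0
Factor λ_0 = (1, 1, 1)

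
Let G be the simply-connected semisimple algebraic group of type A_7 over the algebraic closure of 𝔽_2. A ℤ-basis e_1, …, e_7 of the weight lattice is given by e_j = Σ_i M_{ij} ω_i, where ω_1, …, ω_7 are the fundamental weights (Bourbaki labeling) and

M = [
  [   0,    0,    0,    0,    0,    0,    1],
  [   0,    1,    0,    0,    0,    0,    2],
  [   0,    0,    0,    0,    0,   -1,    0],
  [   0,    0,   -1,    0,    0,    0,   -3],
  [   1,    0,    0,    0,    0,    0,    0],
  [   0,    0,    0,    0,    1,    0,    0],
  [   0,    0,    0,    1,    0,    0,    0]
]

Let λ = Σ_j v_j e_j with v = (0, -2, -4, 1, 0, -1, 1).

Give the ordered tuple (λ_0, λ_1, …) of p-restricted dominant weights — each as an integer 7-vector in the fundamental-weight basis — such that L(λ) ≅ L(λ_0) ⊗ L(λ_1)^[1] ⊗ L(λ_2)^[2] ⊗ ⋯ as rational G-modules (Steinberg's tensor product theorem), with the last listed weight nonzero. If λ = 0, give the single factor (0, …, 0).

((1, 0, 1, 1, 0, 0, 1),)

ω-coordinates c = M·v, v = (0, -2, -4, 1, 0, -1, 1):
  c_1 = (0)·(0) + (0)·(-2) + (0)·(-4) + (0)·(1) + (0)·(0) + (0)·(-1) + (1)·(1) = 1
  c_2 = (0)·(0) + (1)·(-2) + (0)·(-4) + (0)·(1) + (0)·(0) + (0)·(-1) + (2)·(1) = 0
  c_3 = (0)·(0) + (0)·(-2) + (0)·(-4) + (0)·(1) + (0)·(0) + (-1)·(-1) + (0)·(1) = 1
  c_4 = (0)·(0) + (0)·(-2) + (-1)·(-4) + (0)·(1) + (0)·(0) + (0)·(-1) + (-3)·(1) = 1
  c_5 = (1)·(0) + (0)·(-2) + (0)·(-4) + (0)·(1) + (0)·(0) + (0)·(-1) + (0)·(1) = 0
  c_6 = (0)·(0) + (0)·(-2) + (0)·(-4) + (0)·(1) + (1)·(0) + (0)·(-1) + (0)·(1) = 0
  c_7 = (0)·(0) + (0)·(-2) + (0)·(-4) + (1)·(1) + (0)·(0) + (0)·(-1) + (0)·(1) = 1
Base-2 expansion of each c_i:
  c_1 = 1 = 1·2^0
  c_2 = 0
  c_3 = 1 = 1·2^0
  c_4 = 1 = 1·2^0
  c_5 = 0
  c_6 = 0
  c_7 = 1 = 1·2^0
λ_0 = (1, 0, 1, 1, 0, 0, 1)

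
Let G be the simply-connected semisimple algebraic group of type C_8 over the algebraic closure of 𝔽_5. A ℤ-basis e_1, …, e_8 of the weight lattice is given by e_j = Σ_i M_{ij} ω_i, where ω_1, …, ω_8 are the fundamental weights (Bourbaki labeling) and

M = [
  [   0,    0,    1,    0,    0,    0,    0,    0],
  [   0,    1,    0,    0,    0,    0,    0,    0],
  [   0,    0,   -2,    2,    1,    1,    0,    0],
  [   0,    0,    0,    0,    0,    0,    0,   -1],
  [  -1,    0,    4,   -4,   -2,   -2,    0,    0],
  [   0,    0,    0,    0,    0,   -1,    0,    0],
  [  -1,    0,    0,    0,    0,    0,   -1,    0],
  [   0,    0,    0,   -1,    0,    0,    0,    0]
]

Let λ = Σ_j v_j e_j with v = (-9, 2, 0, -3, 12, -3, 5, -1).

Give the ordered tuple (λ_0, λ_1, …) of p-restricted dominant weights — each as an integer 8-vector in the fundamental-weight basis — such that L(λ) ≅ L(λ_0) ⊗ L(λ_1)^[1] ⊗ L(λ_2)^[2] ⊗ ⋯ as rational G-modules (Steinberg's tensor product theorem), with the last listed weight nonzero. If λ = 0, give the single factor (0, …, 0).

Compute c_i = Σ_j M_{ij} v_j with v = (-9, 2, 0, -3, 12, -3, 5, -1):
  c_1 = (0)·(-9) + (0)·(2) + (1)·(0) + (0)·(-3) + (0)·(12) + (0)·(-3) + (0)·(5) + (0)·(-1) = 0
  c_2 = (0)·(-9) + (1)·(2) + (0)·(0) + (0)·(-3) + (0)·(12) + (0)·(-3) + (0)·(5) + (0)·(-1) = 2
  c_3 = (0)·(-9) + (0)·(2) + (-2)·(0) + (2)·(-3) + (1)·(12) + (1)·(-3) + (0)·(5) + (0)·(-1) = 3
  c_4 = (0)·(-9) + (0)·(2) + (0)·(0) + (0)·(-3) + (0)·(12) + (0)·(-3) + (0)·(5) + (-1)·(-1) = 1
  c_5 = (-1)·(-9) + (0)·(2) + (4)·(0) + (-4)·(-3) + (-2)·(12) + (-2)·(-3) + (0)·(5) + (0)·(-1) = 3
  c_6 = (0)·(-9) + (0)·(2) + (0)·(0) + (0)·(-3) + (0)·(12) + (-1)·(-3) + (0)·(5) + (0)·(-1) = 3
  c_7 = (-1)·(-9) + (0)·(2) + (0)·(0) + (0)·(-3) + (0)·(12) + (0)·(-3) + (-1)·(5) + (0)·(-1) = 4
  c_8 = (0)·(-9) + (0)·(2) + (0)·(0) + (-1)·(-3) + (0)·(12) + (0)·(-3) + (0)·(5) + (0)·(-1) = 3
p = 5; digits c_i = Σ_j d_{ij}·5^j, 0 ≤ d_{ij} < 5:
  c_1 = 0
  c_2 = 2 = 2·5^0
  c_3 = 3 = 3·5^0
  c_4 = 1 = 1·5^0
  c_5 = 3 = 3·5^0
  c_6 = 3 = 3·5^0
  c_7 = 4 = 4·5^0
  c_8 = 3 = 3·5^0
λ_0 = (0, 2, 3, 1, 3, 3, 4, 3)

((0, 2, 3, 1, 3, 3, 4, 3),)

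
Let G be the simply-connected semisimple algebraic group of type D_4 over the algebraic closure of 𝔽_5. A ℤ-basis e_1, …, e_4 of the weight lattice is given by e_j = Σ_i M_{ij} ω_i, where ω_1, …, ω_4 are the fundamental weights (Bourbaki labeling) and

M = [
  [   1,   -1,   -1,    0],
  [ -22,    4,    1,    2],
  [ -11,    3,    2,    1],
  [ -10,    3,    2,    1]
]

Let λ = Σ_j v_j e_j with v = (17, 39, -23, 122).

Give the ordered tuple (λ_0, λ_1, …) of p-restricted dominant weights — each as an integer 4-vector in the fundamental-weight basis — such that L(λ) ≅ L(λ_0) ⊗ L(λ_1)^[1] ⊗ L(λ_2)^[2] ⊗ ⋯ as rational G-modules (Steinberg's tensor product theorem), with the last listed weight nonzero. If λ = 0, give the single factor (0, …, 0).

((1, 3, 1, 3), (0, 0, 1, 4))

ω-coordinates c = M·v, v = (17, 39, -23, 122):
  c_1 = 1·17 + (-1)·(39) + (-1)·(-23) + 0·122 = 1
  c_2 = (-22)·(17) + 4·39 + (1)·(-23) + 2·122 = 3
  c_3 = (-11)·(17) + 3·39 + (2)·(-23) + 1·122 = 6
  c_4 = (-10)·(17) + 3·39 + (2)·(-23) + 1·122 = 23
Base-5 expansion of each c_i:
  c_1 = 1 = 1·5^0
  c_2 = 3 = 3·5^0
  c_3 = 6 = 1·5^0 + 1·5^1
  c_4 = 23 = 3·5^0 + 4·5^1
p-restricted factor λ_0 = (1, 3, 1, 3)
p-restricted factor λ_1 = (0, 0, 1, 4)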